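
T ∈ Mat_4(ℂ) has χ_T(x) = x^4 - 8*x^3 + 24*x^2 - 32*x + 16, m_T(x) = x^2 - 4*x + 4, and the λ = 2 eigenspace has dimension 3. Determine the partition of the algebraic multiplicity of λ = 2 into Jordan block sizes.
Block sizes for λ = 2: [2, 1, 1]

Step 1 — from the characteristic polynomial, algebraic multiplicity of λ = 2 is 4. From dim ker(T − (2)·I) = 3, there are exactly 3 Jordan blocks for λ = 2.
Step 2 — from the minimal polynomial, the factor (x − 2)^2 tells us the largest block for λ = 2 has size 2.
Step 3 — with total size 4, 3 blocks, and largest block 2, the block sizes (in nonincreasing order) are [2, 1, 1].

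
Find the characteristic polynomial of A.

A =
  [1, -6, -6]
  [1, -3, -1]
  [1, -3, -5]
x^3 + 7*x^2 + 16*x + 12

Expanding det(x·I − A) (e.g. by cofactor expansion or by noting that A is similar to its Jordan form J, which has the same characteristic polynomial as A) gives
  χ_A(x) = x^3 + 7*x^2 + 16*x + 12
which factors as (x + 2)^2*(x + 3). The eigenvalues (with algebraic multiplicities) are λ = -3 with multiplicity 1, λ = -2 with multiplicity 2.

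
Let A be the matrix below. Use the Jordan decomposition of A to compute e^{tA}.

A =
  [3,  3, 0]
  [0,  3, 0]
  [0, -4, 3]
e^{tA} =
  [exp(3*t), 3*t*exp(3*t), 0]
  [0, exp(3*t), 0]
  [0, -4*t*exp(3*t), exp(3*t)]

Strategy: write A = P · J · P⁻¹ where J is a Jordan canonical form, so e^{tA} = P · e^{tJ} · P⁻¹, and e^{tJ} can be computed block-by-block.

A has Jordan form
J =
  [3, 1, 0]
  [0, 3, 0]
  [0, 0, 3]
(up to reordering of blocks).

Per-block formulas:
  For a 1×1 block at λ = 3: exp(t · [3]) = [e^(3t)].
  For a 2×2 Jordan block J_2(3): exp(t · J_2(3)) = e^(3t)·(I + t·N), where N is the 2×2 nilpotent shift.

After assembling e^{tJ} and conjugating by P, we get:

e^{tA} =
  [exp(3*t), 3*t*exp(3*t), 0]
  [0, exp(3*t), 0]
  [0, -4*t*exp(3*t), exp(3*t)]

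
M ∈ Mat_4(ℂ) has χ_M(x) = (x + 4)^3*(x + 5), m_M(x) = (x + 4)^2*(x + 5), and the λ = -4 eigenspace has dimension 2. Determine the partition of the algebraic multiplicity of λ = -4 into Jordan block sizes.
Block sizes for λ = -4: [2, 1]

Step 1 — from the characteristic polynomial, algebraic multiplicity of λ = -4 is 3. From dim ker(M − (-4)·I) = 2, there are exactly 2 Jordan blocks for λ = -4.
Step 2 — from the minimal polynomial, the factor (x + 4)^2 tells us the largest block for λ = -4 has size 2.
Step 3 — with total size 3, 2 blocks, and largest block 2, the block sizes (in nonincreasing order) are [2, 1].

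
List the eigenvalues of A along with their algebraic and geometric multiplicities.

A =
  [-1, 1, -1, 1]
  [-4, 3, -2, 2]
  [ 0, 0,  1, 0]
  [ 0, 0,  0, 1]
λ = 1: alg = 4, geom = 3

Step 1 — factor the characteristic polynomial to read off the algebraic multiplicities:
  χ_A(x) = (x - 1)^4

Step 2 — compute geometric multiplicities via the rank-nullity identity g(λ) = n − rank(A − λI):
  rank(A − (1)·I) = 1, so dim ker(A − (1)·I) = n − 1 = 3

Summary:
  λ = 1: algebraic multiplicity = 4, geometric multiplicity = 3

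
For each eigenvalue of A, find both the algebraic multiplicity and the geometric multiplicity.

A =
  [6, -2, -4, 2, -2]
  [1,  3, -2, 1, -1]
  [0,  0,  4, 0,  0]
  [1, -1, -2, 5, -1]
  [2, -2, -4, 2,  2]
λ = 4: alg = 5, geom = 4

Step 1 — factor the characteristic polynomial to read off the algebraic multiplicities:
  χ_A(x) = (x - 4)^5

Step 2 — compute geometric multiplicities via the rank-nullity identity g(λ) = n − rank(A − λI):
  rank(A − (4)·I) = 1, so dim ker(A − (4)·I) = n − 1 = 4

Summary:
  λ = 4: algebraic multiplicity = 5, geometric multiplicity = 4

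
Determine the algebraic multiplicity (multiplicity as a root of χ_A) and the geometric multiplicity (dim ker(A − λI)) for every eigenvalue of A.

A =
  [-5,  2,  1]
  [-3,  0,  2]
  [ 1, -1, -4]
λ = -3: alg = 3, geom = 1

Step 1 — factor the characteristic polynomial to read off the algebraic multiplicities:
  χ_A(x) = (x + 3)^3

Step 2 — compute geometric multiplicities via the rank-nullity identity g(λ) = n − rank(A − λI):
  rank(A − (-3)·I) = 2, so dim ker(A − (-3)·I) = n − 2 = 1

Summary:
  λ = -3: algebraic multiplicity = 3, geometric multiplicity = 1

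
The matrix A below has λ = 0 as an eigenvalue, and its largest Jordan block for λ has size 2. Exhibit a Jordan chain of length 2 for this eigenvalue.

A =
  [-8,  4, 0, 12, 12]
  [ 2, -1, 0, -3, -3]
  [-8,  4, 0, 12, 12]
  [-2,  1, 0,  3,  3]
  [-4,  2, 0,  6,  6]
A Jordan chain for λ = 0 of length 2:
v_1 = (-8, 2, -8, -2, -4)ᵀ
v_2 = (1, 0, 0, 0, 0)ᵀ

Let N = A − (0)·I. We want v_2 with N^2 v_2 = 0 but N^1 v_2 ≠ 0; then v_{j-1} := N · v_j for j = 2, …, 2.

Pick v_2 = (1, 0, 0, 0, 0)ᵀ.
Then v_1 = N · v_2 = (-8, 2, -8, -2, -4)ᵀ.

Sanity check: (A − (0)·I) v_1 = (0, 0, 0, 0, 0)ᵀ = 0. ✓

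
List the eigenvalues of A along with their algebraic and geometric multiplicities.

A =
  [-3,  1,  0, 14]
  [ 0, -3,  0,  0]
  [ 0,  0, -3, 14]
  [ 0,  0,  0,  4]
λ = -3: alg = 3, geom = 2; λ = 4: alg = 1, geom = 1

Step 1 — factor the characteristic polynomial to read off the algebraic multiplicities:
  χ_A(x) = (x - 4)*(x + 3)^3

Step 2 — compute geometric multiplicities via the rank-nullity identity g(λ) = n − rank(A − λI):
  rank(A − (-3)·I) = 2, so dim ker(A − (-3)·I) = n − 2 = 2
  rank(A − (4)·I) = 3, so dim ker(A − (4)·I) = n − 3 = 1

Summary:
  λ = -3: algebraic multiplicity = 3, geometric multiplicity = 2
  λ = 4: algebraic multiplicity = 1, geometric multiplicity = 1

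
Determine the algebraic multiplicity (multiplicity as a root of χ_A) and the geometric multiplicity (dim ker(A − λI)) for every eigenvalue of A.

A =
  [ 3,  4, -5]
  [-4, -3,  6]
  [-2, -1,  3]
λ = 1: alg = 3, geom = 1

Step 1 — factor the characteristic polynomial to read off the algebraic multiplicities:
  χ_A(x) = (x - 1)^3

Step 2 — compute geometric multiplicities via the rank-nullity identity g(λ) = n − rank(A − λI):
  rank(A − (1)·I) = 2, so dim ker(A − (1)·I) = n − 2 = 1

Summary:
  λ = 1: algebraic multiplicity = 3, geometric multiplicity = 1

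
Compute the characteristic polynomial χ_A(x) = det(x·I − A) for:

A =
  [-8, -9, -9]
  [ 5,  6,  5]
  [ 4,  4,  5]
x^3 - 3*x^2 + 3*x - 1

Expanding det(x·I − A) (e.g. by cofactor expansion or by noting that A is similar to its Jordan form J, which has the same characteristic polynomial as A) gives
  χ_A(x) = x^3 - 3*x^2 + 3*x - 1
which factors as (x - 1)^3. The eigenvalues (with algebraic multiplicities) are λ = 1 with multiplicity 3.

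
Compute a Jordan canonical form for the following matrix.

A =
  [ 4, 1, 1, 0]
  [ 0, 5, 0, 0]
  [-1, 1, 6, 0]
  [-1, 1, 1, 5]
J_2(5) ⊕ J_1(5) ⊕ J_1(5)

The characteristic polynomial is
  det(x·I − A) = x^4 - 20*x^3 + 150*x^2 - 500*x + 625 = (x - 5)^4

Eigenvalues and multiplicities (the geometric multiplicity of λ is n − rank(A − λI), which equals the number of Jordan blocks for λ):
  λ = 5: algebraic multiplicity = 4, geometric multiplicity = 3

Determining the block sizes for each eigenvalue:
  λ = 5: 3 blocks summing to 4 forces exactly one block of size 2 and the rest size 1 → block sizes [2, 1, 1]

Assembling the blocks gives a Jordan form
J =
  [5, 1, 0, 0]
  [0, 5, 0, 0]
  [0, 0, 5, 0]
  [0, 0, 0, 5]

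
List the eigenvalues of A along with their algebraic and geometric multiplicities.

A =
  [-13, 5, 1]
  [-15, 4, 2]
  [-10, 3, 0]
λ = -3: alg = 3, geom = 1

Step 1 — factor the characteristic polynomial to read off the algebraic multiplicities:
  χ_A(x) = (x + 3)^3

Step 2 — compute geometric multiplicities via the rank-nullity identity g(λ) = n − rank(A − λI):
  rank(A − (-3)·I) = 2, so dim ker(A − (-3)·I) = n − 2 = 1

Summary:
  λ = -3: algebraic multiplicity = 3, geometric multiplicity = 1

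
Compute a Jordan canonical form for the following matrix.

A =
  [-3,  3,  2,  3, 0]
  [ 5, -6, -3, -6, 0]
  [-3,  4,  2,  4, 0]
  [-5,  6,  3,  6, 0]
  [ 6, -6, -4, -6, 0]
J_1(-1) ⊕ J_3(0) ⊕ J_1(0)

The characteristic polynomial is
  det(x·I − A) = x^5 + x^4 = x^4*(x + 1)

Eigenvalues and multiplicities (the geometric multiplicity of λ is n − rank(A − λI), which equals the number of Jordan blocks for λ):
  λ = -1: algebraic multiplicity = 1, geometric multiplicity = 1
  λ = 0: algebraic multiplicity = 4, geometric multiplicity = 2

Determining the block sizes for each eigenvalue:
  λ = -1: one block (gm = 1), so the single block has size am = 1 → block sizes [1]
  λ = 0: with am = 4 and gm = 2, the partition is not yet determined (e.g. several partitions of 4 into 2 parts exist). Let N = A − (0)·I. Computing rank(N^1) = 3, rank(N^2) = 2, rank(N^3) = 1; the number of blocks of size ≥ j is rank(N^{j−1}) − rank(N^j), giving [2, 1, 1]. So we have 1 block(s) of size 3, 1 block(s) of size 1 → block sizes [3, 1]

Assembling the blocks gives a Jordan form
J =
  [-1, 0, 0, 0, 0]
  [ 0, 0, 1, 0, 0]
  [ 0, 0, 0, 1, 0]
  [ 0, 0, 0, 0, 0]
  [ 0, 0, 0, 0, 0]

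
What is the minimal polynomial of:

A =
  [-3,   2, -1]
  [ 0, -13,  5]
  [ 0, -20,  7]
x^2 + 6*x + 9

The characteristic polynomial is χ_A(x) = (x + 3)^3, so the eigenvalues are known. The minimal polynomial is
  m_A(x) = Π_λ (x − λ)^{k_λ}
where k_λ is the size of the *largest* Jordan block for λ (equivalently, the smallest k with (A − λI)^k v = 0 for every generalised eigenvector v of λ).

  λ = -3: largest Jordan block has size 2, contributing (x + 3)^2

So m_A(x) = (x + 3)^2 = x^2 + 6*x + 9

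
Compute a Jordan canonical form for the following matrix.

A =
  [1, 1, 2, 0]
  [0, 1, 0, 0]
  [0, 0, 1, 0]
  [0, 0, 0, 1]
J_2(1) ⊕ J_1(1) ⊕ J_1(1)

The characteristic polynomial is
  det(x·I − A) = x^4 - 4*x^3 + 6*x^2 - 4*x + 1 = (x - 1)^4

Eigenvalues and multiplicities (the geometric multiplicity of λ is n − rank(A − λI), which equals the number of Jordan blocks for λ):
  λ = 1: algebraic multiplicity = 4, geometric multiplicity = 3

Determining the block sizes for each eigenvalue:
  λ = 1: 3 blocks summing to 4 forces exactly one block of size 2 and the rest size 1 → block sizes [2, 1, 1]

Assembling the blocks gives a Jordan form
J =
  [1, 1, 0, 0]
  [0, 1, 0, 0]
  [0, 0, 1, 0]
  [0, 0, 0, 1]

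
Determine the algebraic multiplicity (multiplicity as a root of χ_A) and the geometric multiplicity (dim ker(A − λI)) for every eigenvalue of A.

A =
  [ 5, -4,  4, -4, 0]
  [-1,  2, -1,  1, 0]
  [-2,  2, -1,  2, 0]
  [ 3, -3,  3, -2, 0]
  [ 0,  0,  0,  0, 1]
λ = 1: alg = 5, geom = 4

Step 1 — factor the characteristic polynomial to read off the algebraic multiplicities:
  χ_A(x) = (x - 1)^5

Step 2 — compute geometric multiplicities via the rank-nullity identity g(λ) = n − rank(A − λI):
  rank(A − (1)·I) = 1, so dim ker(A − (1)·I) = n − 1 = 4

Summary:
  λ = 1: algebraic multiplicity = 5, geometric multiplicity = 4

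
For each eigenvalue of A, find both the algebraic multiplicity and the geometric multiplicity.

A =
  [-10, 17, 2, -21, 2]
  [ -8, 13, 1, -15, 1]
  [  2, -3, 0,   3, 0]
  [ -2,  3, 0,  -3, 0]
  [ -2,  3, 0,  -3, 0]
λ = 0: alg = 5, geom = 3

Step 1 — factor the characteristic polynomial to read off the algebraic multiplicities:
  χ_A(x) = x^5

Step 2 — compute geometric multiplicities via the rank-nullity identity g(λ) = n − rank(A − λI):
  rank(A − (0)·I) = 2, so dim ker(A − (0)·I) = n − 2 = 3

Summary:
  λ = 0: algebraic multiplicity = 5, geometric multiplicity = 3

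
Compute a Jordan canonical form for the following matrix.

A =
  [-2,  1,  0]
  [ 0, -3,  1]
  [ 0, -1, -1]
J_3(-2)

The characteristic polynomial is
  det(x·I − A) = x^3 + 6*x^2 + 12*x + 8 = (x + 2)^3

Eigenvalues and multiplicities (the geometric multiplicity of λ is n − rank(A − λI), which equals the number of Jordan blocks for λ):
  λ = -2: algebraic multiplicity = 3, geometric multiplicity = 1

Determining the block sizes for each eigenvalue:
  λ = -2: one block (gm = 1), so the single block has size am = 3 → block sizes [3]

Assembling the blocks gives a Jordan form
J =
  [-2,  1,  0]
  [ 0, -2,  1]
  [ 0,  0, -2]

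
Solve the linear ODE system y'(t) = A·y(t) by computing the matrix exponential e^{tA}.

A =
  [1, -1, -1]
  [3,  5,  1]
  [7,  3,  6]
e^{tA} =
  [-t^2*exp(4*t)/2 - 3*t*exp(4*t) + exp(4*t), -t^2*exp(4*t)/2 - t*exp(4*t), -t*exp(4*t)]
  [t^2*exp(4*t)/2 + 3*t*exp(4*t), t^2*exp(4*t)/2 + t*exp(4*t) + exp(4*t), t*exp(4*t)]
  [t^2*exp(4*t) + 7*t*exp(4*t), t^2*exp(4*t) + 3*t*exp(4*t), 2*t*exp(4*t) + exp(4*t)]

Strategy: write A = P · J · P⁻¹ where J is a Jordan canonical form, so e^{tA} = P · e^{tJ} · P⁻¹, and e^{tJ} can be computed block-by-block.

A has Jordan form
J =
  [4, 1, 0]
  [0, 4, 1]
  [0, 0, 4]
(up to reordering of blocks).

Per-block formulas:
  For a 3×3 Jordan block J_3(4): exp(t · J_3(4)) = e^(4t)·(I + t·N + (t^2/2)·N^2), where N is the 3×3 nilpotent shift.

After assembling e^{tJ} and conjugating by P, we get:

e^{tA} =
  [-t^2*exp(4*t)/2 - 3*t*exp(4*t) + exp(4*t), -t^2*exp(4*t)/2 - t*exp(4*t), -t*exp(4*t)]
  [t^2*exp(4*t)/2 + 3*t*exp(4*t), t^2*exp(4*t)/2 + t*exp(4*t) + exp(4*t), t*exp(4*t)]
  [t^2*exp(4*t) + 7*t*exp(4*t), t^2*exp(4*t) + 3*t*exp(4*t), 2*t*exp(4*t) + exp(4*t)]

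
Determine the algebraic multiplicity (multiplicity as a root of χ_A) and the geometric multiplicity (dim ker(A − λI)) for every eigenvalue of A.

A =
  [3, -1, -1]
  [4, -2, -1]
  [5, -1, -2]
λ = -1: alg = 1, geom = 1; λ = 0: alg = 2, geom = 1

Step 1 — factor the characteristic polynomial to read off the algebraic multiplicities:
  χ_A(x) = x^2*(x + 1)

Step 2 — compute geometric multiplicities via the rank-nullity identity g(λ) = n − rank(A − λI):
  rank(A − (-1)·I) = 2, so dim ker(A − (-1)·I) = n − 2 = 1
  rank(A − (0)·I) = 2, so dim ker(A − (0)·I) = n − 2 = 1

Summary:
  λ = -1: algebraic multiplicity = 1, geometric multiplicity = 1
  λ = 0: algebraic multiplicity = 2, geometric multiplicity = 1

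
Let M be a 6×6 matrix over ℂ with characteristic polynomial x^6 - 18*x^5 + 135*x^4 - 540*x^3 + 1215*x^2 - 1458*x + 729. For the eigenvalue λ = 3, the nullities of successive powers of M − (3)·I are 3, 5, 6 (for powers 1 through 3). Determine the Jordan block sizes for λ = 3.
Block sizes for λ = 3: [3, 2, 1]

From the dimensions of kernels of powers, the number of Jordan blocks of size at least j is d_j − d_{j−1} where d_j = dim ker(N^j) (with d_0 = 0). Computing the differences gives [3, 2, 1].
The number of blocks of size exactly k is (#blocks of size ≥ k) − (#blocks of size ≥ k + 1), so the partition is: 1 block(s) of size 1, 1 block(s) of size 2, 1 block(s) of size 3.
In nonincreasing order the block sizes are [3, 2, 1].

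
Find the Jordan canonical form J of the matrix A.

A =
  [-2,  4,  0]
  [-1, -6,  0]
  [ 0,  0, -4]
J_2(-4) ⊕ J_1(-4)

The characteristic polynomial is
  det(x·I − A) = x^3 + 12*x^2 + 48*x + 64 = (x + 4)^3

Eigenvalues and multiplicities (the geometric multiplicity of λ is n − rank(A − λI), which equals the number of Jordan blocks for λ):
  λ = -4: algebraic multiplicity = 3, geometric multiplicity = 2

Determining the block sizes for each eigenvalue:
  λ = -4: 2 blocks summing to 3 forces exactly one block of size 2 and the rest size 1 → block sizes [2, 1]

Assembling the blocks gives a Jordan form
J =
  [-4,  1,  0]
  [ 0, -4,  0]
  [ 0,  0, -4]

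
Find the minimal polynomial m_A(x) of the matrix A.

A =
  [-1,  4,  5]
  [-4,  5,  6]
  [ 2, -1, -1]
x^3 - 3*x^2 + 3*x - 1

The characteristic polynomial is χ_A(x) = (x - 1)^3, so the eigenvalues are known. The minimal polynomial is
  m_A(x) = Π_λ (x − λ)^{k_λ}
where k_λ is the size of the *largest* Jordan block for λ (equivalently, the smallest k with (A − λI)^k v = 0 for every generalised eigenvector v of λ).

  λ = 1: largest Jordan block has size 3, contributing (x − 1)^3

So m_A(x) = (x - 1)^3 = x^3 - 3*x^2 + 3*x - 1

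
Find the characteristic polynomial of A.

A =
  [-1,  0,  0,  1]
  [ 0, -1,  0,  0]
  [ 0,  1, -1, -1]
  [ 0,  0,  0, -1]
x^4 + 4*x^3 + 6*x^2 + 4*x + 1

Expanding det(x·I − A) (e.g. by cofactor expansion or by noting that A is similar to its Jordan form J, which has the same characteristic polynomial as A) gives
  χ_A(x) = x^4 + 4*x^3 + 6*x^2 + 4*x + 1
which factors as (x + 1)^4. The eigenvalues (with algebraic multiplicities) are λ = -1 with multiplicity 4.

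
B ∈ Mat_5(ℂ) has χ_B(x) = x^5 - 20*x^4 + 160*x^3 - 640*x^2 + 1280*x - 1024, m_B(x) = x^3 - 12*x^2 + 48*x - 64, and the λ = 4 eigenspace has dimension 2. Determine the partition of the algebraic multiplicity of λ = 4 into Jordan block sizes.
Block sizes for λ = 4: [3, 2]

Step 1 — from the characteristic polynomial, algebraic multiplicity of λ = 4 is 5. From dim ker(B − (4)·I) = 2, there are exactly 2 Jordan blocks for λ = 4.
Step 2 — from the minimal polynomial, the factor (x − 4)^3 tells us the largest block for λ = 4 has size 3.
Step 3 — with total size 5, 2 blocks, and largest block 3, the block sizes (in nonincreasing order) are [3, 2].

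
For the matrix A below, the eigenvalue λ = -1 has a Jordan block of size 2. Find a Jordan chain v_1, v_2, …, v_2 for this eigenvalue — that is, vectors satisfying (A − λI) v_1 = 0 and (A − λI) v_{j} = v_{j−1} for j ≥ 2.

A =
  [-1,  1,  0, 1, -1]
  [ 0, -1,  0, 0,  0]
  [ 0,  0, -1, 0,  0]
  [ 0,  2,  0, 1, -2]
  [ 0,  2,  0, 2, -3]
A Jordan chain for λ = -1 of length 2:
v_1 = (1, 0, 0, 2, 2)ᵀ
v_2 = (0, 1, 0, 0, 0)ᵀ

Let N = A − (-1)·I. We want v_2 with N^2 v_2 = 0 but N^1 v_2 ≠ 0; then v_{j-1} := N · v_j for j = 2, …, 2.

Pick v_2 = (0, 1, 0, 0, 0)ᵀ.
Then v_1 = N · v_2 = (1, 0, 0, 2, 2)ᵀ.

Sanity check: (A − (-1)·I) v_1 = (0, 0, 0, 0, 0)ᵀ = 0. ✓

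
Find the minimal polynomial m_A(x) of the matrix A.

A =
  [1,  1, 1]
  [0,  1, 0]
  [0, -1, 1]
x^3 - 3*x^2 + 3*x - 1

The characteristic polynomial is χ_A(x) = (x - 1)^3, so the eigenvalues are known. The minimal polynomial is
  m_A(x) = Π_λ (x − λ)^{k_λ}
where k_λ is the size of the *largest* Jordan block for λ (equivalently, the smallest k with (A − λI)^k v = 0 for every generalised eigenvector v of λ).

  λ = 1: largest Jordan block has size 3, contributing (x − 1)^3

So m_A(x) = (x - 1)^3 = x^3 - 3*x^2 + 3*x - 1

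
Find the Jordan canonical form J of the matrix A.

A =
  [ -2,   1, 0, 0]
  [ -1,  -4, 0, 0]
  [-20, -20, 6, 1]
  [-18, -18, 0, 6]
J_2(-3) ⊕ J_2(6)

The characteristic polynomial is
  det(x·I − A) = x^4 - 6*x^3 - 27*x^2 + 108*x + 324 = (x - 6)^2*(x + 3)^2

Eigenvalues and multiplicities (the geometric multiplicity of λ is n − rank(A − λI), which equals the number of Jordan blocks for λ):
  λ = -3: algebraic multiplicity = 2, geometric multiplicity = 1
  λ = 6: algebraic multiplicity = 2, geometric multiplicity = 1

Determining the block sizes for each eigenvalue:
  λ = -3: one block (gm = 1), so the single block has size am = 2 → block sizes [2]
  λ = 6: one block (gm = 1), so the single block has size am = 2 → block sizes [2]

Assembling the blocks gives a Jordan form
J =
  [-3,  1, 0, 0]
  [ 0, -3, 0, 0]
  [ 0,  0, 6, 1]
  [ 0,  0, 0, 6]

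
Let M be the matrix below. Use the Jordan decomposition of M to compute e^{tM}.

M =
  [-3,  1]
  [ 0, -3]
e^{tM} =
  [exp(-3*t), t*exp(-3*t)]
  [0, exp(-3*t)]

Strategy: write M = P · J · P⁻¹ where J is a Jordan canonical form, so e^{tM} = P · e^{tJ} · P⁻¹, and e^{tJ} can be computed block-by-block.

M has Jordan form
J =
  [-3,  1]
  [ 0, -3]
(up to reordering of blocks).

Per-block formulas:
  For a 2×2 Jordan block J_2(-3): exp(t · J_2(-3)) = e^(-3t)·(I + t·N), where N is the 2×2 nilpotent shift.

After assembling e^{tJ} and conjugating by P, we get:

e^{tM} =
  [exp(-3*t), t*exp(-3*t)]
  [0, exp(-3*t)]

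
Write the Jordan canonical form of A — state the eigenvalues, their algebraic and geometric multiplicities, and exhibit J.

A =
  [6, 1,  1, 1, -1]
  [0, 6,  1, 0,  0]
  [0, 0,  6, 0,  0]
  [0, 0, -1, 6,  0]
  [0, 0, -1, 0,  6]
J_3(6) ⊕ J_1(6) ⊕ J_1(6)

The characteristic polynomial is
  det(x·I − A) = x^5 - 30*x^4 + 360*x^3 - 2160*x^2 + 6480*x - 7776 = (x - 6)^5

Eigenvalues and multiplicities (the geometric multiplicity of λ is n − rank(A − λI), which equals the number of Jordan blocks for λ):
  λ = 6: algebraic multiplicity = 5, geometric multiplicity = 3

Determining the block sizes for each eigenvalue:
  λ = 6: with am = 5 and gm = 3, the partition is not yet determined (e.g. several partitions of 5 into 3 parts exist). Let N = A − (6)·I. Computing rank(N^1) = 2, rank(N^2) = 1, rank(N^3) = 0; the number of blocks of size ≥ j is rank(N^{j−1}) − rank(N^j), giving [3, 1, 1]. So we have 1 block(s) of size 3, 2 block(s) of size 1 → block sizes [3, 1, 1]

Assembling the blocks gives a Jordan form
J =
  [6, 1, 0, 0, 0]
  [0, 6, 1, 0, 0]
  [0, 0, 6, 0, 0]
  [0, 0, 0, 6, 0]
  [0, 0, 0, 0, 6]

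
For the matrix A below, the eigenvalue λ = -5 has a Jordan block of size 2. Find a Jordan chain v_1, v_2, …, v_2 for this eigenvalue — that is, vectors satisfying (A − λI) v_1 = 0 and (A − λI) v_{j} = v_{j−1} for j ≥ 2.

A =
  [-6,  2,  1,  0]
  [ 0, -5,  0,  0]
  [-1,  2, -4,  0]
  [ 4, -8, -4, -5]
A Jordan chain for λ = -5 of length 2:
v_1 = (-1, 0, -1, 4)ᵀ
v_2 = (1, 0, 0, 0)ᵀ

Let N = A − (-5)·I. We want v_2 with N^2 v_2 = 0 but N^1 v_2 ≠ 0; then v_{j-1} := N · v_j for j = 2, …, 2.

Pick v_2 = (1, 0, 0, 0)ᵀ.
Then v_1 = N · v_2 = (-1, 0, -1, 4)ᵀ.

Sanity check: (A − (-5)·I) v_1 = (0, 0, 0, 0)ᵀ = 0. ✓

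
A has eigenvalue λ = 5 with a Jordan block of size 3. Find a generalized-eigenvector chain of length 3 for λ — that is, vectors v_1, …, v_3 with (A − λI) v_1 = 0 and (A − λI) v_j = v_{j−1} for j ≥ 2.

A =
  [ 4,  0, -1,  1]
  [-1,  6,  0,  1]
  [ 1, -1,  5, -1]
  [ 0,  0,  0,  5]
A Jordan chain for λ = 5 of length 3:
v_1 = (1, 1, -1, 0)ᵀ
v_2 = (0, 1, -1, 0)ᵀ
v_3 = (0, 1, 0, 0)ᵀ

Let N = A − (5)·I. We want v_3 with N^3 v_3 = 0 but N^2 v_3 ≠ 0; then v_{j-1} := N · v_j for j = 3, …, 2.

Pick v_3 = (0, 1, 0, 0)ᵀ.
Then v_2 = N · v_3 = (0, 1, -1, 0)ᵀ.
Then v_1 = N · v_2 = (1, 1, -1, 0)ᵀ.

Sanity check: (A − (5)·I) v_1 = (0, 0, 0, 0)ᵀ = 0. ✓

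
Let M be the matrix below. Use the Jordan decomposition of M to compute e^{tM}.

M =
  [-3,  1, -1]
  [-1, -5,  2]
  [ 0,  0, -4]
e^{tM} =
  [t*exp(-4*t) + exp(-4*t), t*exp(-4*t), t^2*exp(-4*t)/2 - t*exp(-4*t)]
  [-t*exp(-4*t), -t*exp(-4*t) + exp(-4*t), -t^2*exp(-4*t)/2 + 2*t*exp(-4*t)]
  [0, 0, exp(-4*t)]

Strategy: write M = P · J · P⁻¹ where J is a Jordan canonical form, so e^{tM} = P · e^{tJ} · P⁻¹, and e^{tJ} can be computed block-by-block.

M has Jordan form
J =
  [-4,  1,  0]
  [ 0, -4,  1]
  [ 0,  0, -4]
(up to reordering of blocks).

Per-block formulas:
  For a 3×3 Jordan block J_3(-4): exp(t · J_3(-4)) = e^(-4t)·(I + t·N + (t^2/2)·N^2), where N is the 3×3 nilpotent shift.

After assembling e^{tJ} and conjugating by P, we get:

e^{tM} =
  [t*exp(-4*t) + exp(-4*t), t*exp(-4*t), t^2*exp(-4*t)/2 - t*exp(-4*t)]
  [-t*exp(-4*t), -t*exp(-4*t) + exp(-4*t), -t^2*exp(-4*t)/2 + 2*t*exp(-4*t)]
  [0, 0, exp(-4*t)]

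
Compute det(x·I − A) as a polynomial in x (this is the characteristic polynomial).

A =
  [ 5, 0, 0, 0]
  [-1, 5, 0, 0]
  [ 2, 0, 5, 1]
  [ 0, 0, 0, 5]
x^4 - 20*x^3 + 150*x^2 - 500*x + 625

Expanding det(x·I − A) (e.g. by cofactor expansion or by noting that A is similar to its Jordan form J, which has the same characteristic polynomial as A) gives
  χ_A(x) = x^4 - 20*x^3 + 150*x^2 - 500*x + 625
which factors as (x - 5)^4. The eigenvalues (with algebraic multiplicities) are λ = 5 with multiplicity 4.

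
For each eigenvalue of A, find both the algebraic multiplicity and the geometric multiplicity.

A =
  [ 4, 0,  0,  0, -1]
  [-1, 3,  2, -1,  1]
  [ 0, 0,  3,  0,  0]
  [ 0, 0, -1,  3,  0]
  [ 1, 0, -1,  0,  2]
λ = 3: alg = 5, geom = 2

Step 1 — factor the characteristic polynomial to read off the algebraic multiplicities:
  χ_A(x) = (x - 3)^5

Step 2 — compute geometric multiplicities via the rank-nullity identity g(λ) = n − rank(A − λI):
  rank(A − (3)·I) = 3, so dim ker(A − (3)·I) = n − 3 = 2

Summary:
  λ = 3: algebraic multiplicity = 5, geometric multiplicity = 2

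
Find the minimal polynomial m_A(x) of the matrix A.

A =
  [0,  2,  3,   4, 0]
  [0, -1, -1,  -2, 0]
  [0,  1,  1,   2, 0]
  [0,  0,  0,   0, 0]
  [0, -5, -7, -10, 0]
x^3

The characteristic polynomial is χ_A(x) = x^5, so the eigenvalues are known. The minimal polynomial is
  m_A(x) = Π_λ (x − λ)^{k_λ}
where k_λ is the size of the *largest* Jordan block for λ (equivalently, the smallest k with (A − λI)^k v = 0 for every generalised eigenvector v of λ).

  λ = 0: largest Jordan block has size 3, contributing (x − 0)^3

So m_A(x) = x^3 = x^3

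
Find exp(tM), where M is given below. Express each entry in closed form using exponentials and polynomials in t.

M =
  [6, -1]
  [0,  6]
e^{tM} =
  [exp(6*t), -t*exp(6*t)]
  [0, exp(6*t)]

Strategy: write M = P · J · P⁻¹ where J is a Jordan canonical form, so e^{tM} = P · e^{tJ} · P⁻¹, and e^{tJ} can be computed block-by-block.

M has Jordan form
J =
  [6, 1]
  [0, 6]
(up to reordering of blocks).

Per-block formulas:
  For a 2×2 Jordan block J_2(6): exp(t · J_2(6)) = e^(6t)·(I + t·N), where N is the 2×2 nilpotent shift.

After assembling e^{tJ} and conjugating by P, we get:

e^{tM} =
  [exp(6*t), -t*exp(6*t)]
  [0, exp(6*t)]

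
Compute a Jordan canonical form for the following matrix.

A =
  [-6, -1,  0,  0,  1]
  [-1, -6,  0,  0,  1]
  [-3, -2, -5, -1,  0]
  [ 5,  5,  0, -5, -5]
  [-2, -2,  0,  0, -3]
J_2(-5) ⊕ J_2(-5) ⊕ J_1(-5)

The characteristic polynomial is
  det(x·I − A) = x^5 + 25*x^4 + 250*x^3 + 1250*x^2 + 3125*x + 3125 = (x + 5)^5

Eigenvalues and multiplicities (the geometric multiplicity of λ is n − rank(A − λI), which equals the number of Jordan blocks for λ):
  λ = -5: algebraic multiplicity = 5, geometric multiplicity = 3

Determining the block sizes for each eigenvalue:
  λ = -5: with am = 5 and gm = 3, the partition is not yet determined (e.g. several partitions of 5 into 3 parts exist). Let N = A − (-5)·I. Computing rank(N^1) = 2, rank(N^2) = 0; the number of blocks of size ≥ j is rank(N^{j−1}) − rank(N^j), giving [3, 2]. So we have 2 block(s) of size 2, 1 block(s) of size 1 → block sizes [2, 2, 1]

Assembling the blocks gives a Jordan form
J =
  [-5,  1,  0,  0,  0]
  [ 0, -5,  0,  0,  0]
  [ 0,  0, -5,  1,  0]
  [ 0,  0,  0, -5,  0]
  [ 0,  0,  0,  0, -5]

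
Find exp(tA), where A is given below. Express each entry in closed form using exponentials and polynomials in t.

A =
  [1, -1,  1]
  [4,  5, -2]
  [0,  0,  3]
e^{tA} =
  [-2*t*exp(3*t) + exp(3*t), -t*exp(3*t), t*exp(3*t)]
  [4*t*exp(3*t), 2*t*exp(3*t) + exp(3*t), -2*t*exp(3*t)]
  [0, 0, exp(3*t)]

Strategy: write A = P · J · P⁻¹ where J is a Jordan canonical form, so e^{tA} = P · e^{tJ} · P⁻¹, and e^{tJ} can be computed block-by-block.

A has Jordan form
J =
  [3, 1, 0]
  [0, 3, 0]
  [0, 0, 3]
(up to reordering of blocks).

Per-block formulas:
  For a 1×1 block at λ = 3: exp(t · [3]) = [e^(3t)].
  For a 2×2 Jordan block J_2(3): exp(t · J_2(3)) = e^(3t)·(I + t·N), where N is the 2×2 nilpotent shift.

After assembling e^{tJ} and conjugating by P, we get:

e^{tA} =
  [-2*t*exp(3*t) + exp(3*t), -t*exp(3*t), t*exp(3*t)]
  [4*t*exp(3*t), 2*t*exp(3*t) + exp(3*t), -2*t*exp(3*t)]
  [0, 0, exp(3*t)]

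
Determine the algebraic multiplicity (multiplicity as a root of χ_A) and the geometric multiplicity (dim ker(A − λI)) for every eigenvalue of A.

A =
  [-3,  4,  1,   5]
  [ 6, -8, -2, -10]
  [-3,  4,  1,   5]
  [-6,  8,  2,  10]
λ = 0: alg = 4, geom = 3

Step 1 — factor the characteristic polynomial to read off the algebraic multiplicities:
  χ_A(x) = x^4

Step 2 — compute geometric multiplicities via the rank-nullity identity g(λ) = n − rank(A − λI):
  rank(A − (0)·I) = 1, so dim ker(A − (0)·I) = n − 1 = 3

Summary:
  λ = 0: algebraic multiplicity = 4, geometric multiplicity = 3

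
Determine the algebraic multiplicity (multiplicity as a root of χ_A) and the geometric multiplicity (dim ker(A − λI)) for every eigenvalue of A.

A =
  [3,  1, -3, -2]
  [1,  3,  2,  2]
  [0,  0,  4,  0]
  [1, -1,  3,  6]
λ = 4: alg = 4, geom = 2

Step 1 — factor the characteristic polynomial to read off the algebraic multiplicities:
  χ_A(x) = (x - 4)^4

Step 2 — compute geometric multiplicities via the rank-nullity identity g(λ) = n − rank(A − λI):
  rank(A − (4)·I) = 2, so dim ker(A − (4)·I) = n − 2 = 2

Summary:
  λ = 4: algebraic multiplicity = 4, geometric multiplicity = 2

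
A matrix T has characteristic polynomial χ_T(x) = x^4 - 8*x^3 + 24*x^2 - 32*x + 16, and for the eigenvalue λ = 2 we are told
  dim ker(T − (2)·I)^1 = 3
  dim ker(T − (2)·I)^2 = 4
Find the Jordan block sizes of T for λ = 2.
Block sizes for λ = 2: [2, 1, 1]

From the dimensions of kernels of powers, the number of Jordan blocks of size at least j is d_j − d_{j−1} where d_j = dim ker(N^j) (with d_0 = 0). Computing the differences gives [3, 1].
The number of blocks of size exactly k is (#blocks of size ≥ k) − (#blocks of size ≥ k + 1), so the partition is: 2 block(s) of size 1, 1 block(s) of size 2.
In nonincreasing order the block sizes are [2, 1, 1].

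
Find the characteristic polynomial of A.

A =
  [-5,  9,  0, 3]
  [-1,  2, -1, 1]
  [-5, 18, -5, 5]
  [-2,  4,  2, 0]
x^4 + 8*x^3 + 24*x^2 + 32*x + 16

Expanding det(x·I − A) (e.g. by cofactor expansion or by noting that A is similar to its Jordan form J, which has the same characteristic polynomial as A) gives
  χ_A(x) = x^4 + 8*x^3 + 24*x^2 + 32*x + 16
which factors as (x + 2)^4. The eigenvalues (with algebraic multiplicities) are λ = -2 with multiplicity 4.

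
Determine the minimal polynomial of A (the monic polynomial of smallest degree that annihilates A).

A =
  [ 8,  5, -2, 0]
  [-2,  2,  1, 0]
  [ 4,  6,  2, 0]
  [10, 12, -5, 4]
x^3 - 12*x^2 + 48*x - 64

The characteristic polynomial is χ_A(x) = (x - 4)^4, so the eigenvalues are known. The minimal polynomial is
  m_A(x) = Π_λ (x − λ)^{k_λ}
where k_λ is the size of the *largest* Jordan block for λ (equivalently, the smallest k with (A − λI)^k v = 0 for every generalised eigenvector v of λ).

  λ = 4: largest Jordan block has size 3, contributing (x − 4)^3

So m_A(x) = (x - 4)^3 = x^3 - 12*x^2 + 48*x - 64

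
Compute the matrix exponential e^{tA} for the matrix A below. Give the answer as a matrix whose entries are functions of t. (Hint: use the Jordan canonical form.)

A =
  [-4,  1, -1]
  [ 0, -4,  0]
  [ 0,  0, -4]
e^{tA} =
  [exp(-4*t), t*exp(-4*t), -t*exp(-4*t)]
  [0, exp(-4*t), 0]
  [0, 0, exp(-4*t)]

Strategy: write A = P · J · P⁻¹ where J is a Jordan canonical form, so e^{tA} = P · e^{tJ} · P⁻¹, and e^{tJ} can be computed block-by-block.

A has Jordan form
J =
  [-4,  1,  0]
  [ 0, -4,  0]
  [ 0,  0, -4]
(up to reordering of blocks).

Per-block formulas:
  For a 1×1 block at λ = -4: exp(t · [-4]) = [e^(-4t)].
  For a 2×2 Jordan block J_2(-4): exp(t · J_2(-4)) = e^(-4t)·(I + t·N), where N is the 2×2 nilpotent shift.

After assembling e^{tJ} and conjugating by P, we get:

e^{tA} =
  [exp(-4*t), t*exp(-4*t), -t*exp(-4*t)]
  [0, exp(-4*t), 0]
  [0, 0, exp(-4*t)]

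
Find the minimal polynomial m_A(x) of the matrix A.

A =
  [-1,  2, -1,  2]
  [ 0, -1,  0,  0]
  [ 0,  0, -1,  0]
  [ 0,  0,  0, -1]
x^2 + 2*x + 1

The characteristic polynomial is χ_A(x) = (x + 1)^4, so the eigenvalues are known. The minimal polynomial is
  m_A(x) = Π_λ (x − λ)^{k_λ}
where k_λ is the size of the *largest* Jordan block for λ (equivalently, the smallest k with (A − λI)^k v = 0 for every generalised eigenvector v of λ).

  λ = -1: largest Jordan block has size 2, contributing (x + 1)^2

So m_A(x) = (x + 1)^2 = x^2 + 2*x + 1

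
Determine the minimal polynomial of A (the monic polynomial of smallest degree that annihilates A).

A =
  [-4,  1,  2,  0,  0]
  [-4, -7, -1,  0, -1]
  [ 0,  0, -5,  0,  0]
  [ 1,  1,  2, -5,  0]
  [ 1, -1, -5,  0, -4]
x^3 + 15*x^2 + 75*x + 125

The characteristic polynomial is χ_A(x) = (x + 5)^5, so the eigenvalues are known. The minimal polynomial is
  m_A(x) = Π_λ (x − λ)^{k_λ}
where k_λ is the size of the *largest* Jordan block for λ (equivalently, the smallest k with (A − λI)^k v = 0 for every generalised eigenvector v of λ).

  λ = -5: largest Jordan block has size 3, contributing (x + 5)^3

So m_A(x) = (x + 5)^3 = x^3 + 15*x^2 + 75*x + 125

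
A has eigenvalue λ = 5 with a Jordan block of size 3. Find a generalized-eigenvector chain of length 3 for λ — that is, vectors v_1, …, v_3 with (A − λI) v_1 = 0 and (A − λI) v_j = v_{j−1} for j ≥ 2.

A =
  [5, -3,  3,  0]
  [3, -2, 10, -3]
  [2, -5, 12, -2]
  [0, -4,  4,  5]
A Jordan chain for λ = 5 of length 3:
v_1 = (-3, -1, -1, -4)ᵀ
v_2 = (0, 3, 2, 0)ᵀ
v_3 = (1, 0, 0, 0)ᵀ

Let N = A − (5)·I. We want v_3 with N^3 v_3 = 0 but N^2 v_3 ≠ 0; then v_{j-1} := N · v_j for j = 3, …, 2.

Pick v_3 = (1, 0, 0, 0)ᵀ.
Then v_2 = N · v_3 = (0, 3, 2, 0)ᵀ.
Then v_1 = N · v_2 = (-3, -1, -1, -4)ᵀ.

Sanity check: (A − (5)·I) v_1 = (0, 0, 0, 0)ᵀ = 0. ✓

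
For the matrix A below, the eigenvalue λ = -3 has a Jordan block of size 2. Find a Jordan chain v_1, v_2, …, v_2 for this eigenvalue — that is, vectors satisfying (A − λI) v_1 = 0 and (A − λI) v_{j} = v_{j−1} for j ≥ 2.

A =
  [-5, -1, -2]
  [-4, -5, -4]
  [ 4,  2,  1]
A Jordan chain for λ = -3 of length 2:
v_1 = (-2, -4, 4)ᵀ
v_2 = (1, 0, 0)ᵀ

Let N = A − (-3)·I. We want v_2 with N^2 v_2 = 0 but N^1 v_2 ≠ 0; then v_{j-1} := N · v_j for j = 2, …, 2.

Pick v_2 = (1, 0, 0)ᵀ.
Then v_1 = N · v_2 = (-2, -4, 4)ᵀ.

Sanity check: (A − (-3)·I) v_1 = (0, 0, 0)ᵀ = 0. ✓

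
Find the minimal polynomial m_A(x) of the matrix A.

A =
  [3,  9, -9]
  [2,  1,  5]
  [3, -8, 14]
x^3 - 18*x^2 + 108*x - 216

The characteristic polynomial is χ_A(x) = (x - 6)^3, so the eigenvalues are known. The minimal polynomial is
  m_A(x) = Π_λ (x − λ)^{k_λ}
where k_λ is the size of the *largest* Jordan block for λ (equivalently, the smallest k with (A − λI)^k v = 0 for every generalised eigenvector v of λ).

  λ = 6: largest Jordan block has size 3, contributing (x − 6)^3

So m_A(x) = (x - 6)^3 = x^3 - 18*x^2 + 108*x - 216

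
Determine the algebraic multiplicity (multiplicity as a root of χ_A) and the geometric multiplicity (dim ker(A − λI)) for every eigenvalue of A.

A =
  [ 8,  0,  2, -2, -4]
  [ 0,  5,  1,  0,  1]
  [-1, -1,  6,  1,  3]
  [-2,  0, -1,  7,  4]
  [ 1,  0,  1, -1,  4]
λ = 6: alg = 5, geom = 2

Step 1 — factor the characteristic polynomial to read off the algebraic multiplicities:
  χ_A(x) = (x - 6)^5

Step 2 — compute geometric multiplicities via the rank-nullity identity g(λ) = n − rank(A − λI):
  rank(A − (6)·I) = 3, so dim ker(A − (6)·I) = n − 3 = 2

Summary:
  λ = 6: algebraic multiplicity = 5, geometric multiplicity = 2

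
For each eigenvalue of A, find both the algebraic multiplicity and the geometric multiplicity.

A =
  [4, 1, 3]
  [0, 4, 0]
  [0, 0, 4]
λ = 4: alg = 3, geom = 2

Step 1 — factor the characteristic polynomial to read off the algebraic multiplicities:
  χ_A(x) = (x - 4)^3

Step 2 — compute geometric multiplicities via the rank-nullity identity g(λ) = n − rank(A − λI):
  rank(A − (4)·I) = 1, so dim ker(A − (4)·I) = n − 1 = 2

Summary:
  λ = 4: algebraic multiplicity = 3, geometric multiplicity = 2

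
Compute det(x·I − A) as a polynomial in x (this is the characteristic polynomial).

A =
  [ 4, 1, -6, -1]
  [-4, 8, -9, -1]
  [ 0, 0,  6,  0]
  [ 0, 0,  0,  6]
x^4 - 24*x^3 + 216*x^2 - 864*x + 1296

Expanding det(x·I − A) (e.g. by cofactor expansion or by noting that A is similar to its Jordan form J, which has the same characteristic polynomial as A) gives
  χ_A(x) = x^4 - 24*x^3 + 216*x^2 - 864*x + 1296
which factors as (x - 6)^4. The eigenvalues (with algebraic multiplicities) are λ = 6 with multiplicity 4.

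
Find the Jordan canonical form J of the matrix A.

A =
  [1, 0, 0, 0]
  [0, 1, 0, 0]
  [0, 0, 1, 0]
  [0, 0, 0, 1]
J_1(1) ⊕ J_1(1) ⊕ J_1(1) ⊕ J_1(1)

The characteristic polynomial is
  det(x·I − A) = x^4 - 4*x^3 + 6*x^2 - 4*x + 1 = (x - 1)^4

Eigenvalues and multiplicities (the geometric multiplicity of λ is n − rank(A − λI), which equals the number of Jordan blocks for λ):
  λ = 1: algebraic multiplicity = 4, geometric multiplicity = 4

Determining the block sizes for each eigenvalue:
  λ = 1: gm = am = 4, so every block has size 1 → block sizes [1, 1, 1, 1]

Assembling the blocks gives a Jordan form
J =
  [1, 0, 0, 0]
  [0, 1, 0, 0]
  [0, 0, 1, 0]
  [0, 0, 0, 1]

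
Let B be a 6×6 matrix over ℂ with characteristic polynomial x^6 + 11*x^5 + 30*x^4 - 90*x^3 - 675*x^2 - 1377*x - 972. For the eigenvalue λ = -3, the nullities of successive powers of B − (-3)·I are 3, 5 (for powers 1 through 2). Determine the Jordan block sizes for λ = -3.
Block sizes for λ = -3: [2, 2, 1]

From the dimensions of kernels of powers, the number of Jordan blocks of size at least j is d_j − d_{j−1} where d_j = dim ker(N^j) (with d_0 = 0). Computing the differences gives [3, 2].
The number of blocks of size exactly k is (#blocks of size ≥ k) − (#blocks of size ≥ k + 1), so the partition is: 1 block(s) of size 1, 2 block(s) of size 2.
In nonincreasing order the block sizes are [2, 2, 1].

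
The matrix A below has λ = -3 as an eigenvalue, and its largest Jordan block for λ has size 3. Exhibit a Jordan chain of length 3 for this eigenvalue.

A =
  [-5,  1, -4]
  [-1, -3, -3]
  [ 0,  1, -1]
A Jordan chain for λ = -3 of length 3:
v_1 = (3, 2, -1)ᵀ
v_2 = (-2, -1, 0)ᵀ
v_3 = (1, 0, 0)ᵀ

Let N = A − (-3)·I. We want v_3 with N^3 v_3 = 0 but N^2 v_3 ≠ 0; then v_{j-1} := N · v_j for j = 3, …, 2.

Pick v_3 = (1, 0, 0)ᵀ.
Then v_2 = N · v_3 = (-2, -1, 0)ᵀ.
Then v_1 = N · v_2 = (3, 2, -1)ᵀ.

Sanity check: (A − (-3)·I) v_1 = (0, 0, 0)ᵀ = 0. ✓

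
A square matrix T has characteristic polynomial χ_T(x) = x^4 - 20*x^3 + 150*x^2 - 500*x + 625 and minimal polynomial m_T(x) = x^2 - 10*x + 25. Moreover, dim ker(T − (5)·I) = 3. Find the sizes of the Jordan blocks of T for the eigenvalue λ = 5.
Block sizes for λ = 5: [2, 1, 1]

Step 1 — from the characteristic polynomial, algebraic multiplicity of λ = 5 is 4. From dim ker(T − (5)·I) = 3, there are exactly 3 Jordan blocks for λ = 5.
Step 2 — from the minimal polynomial, the factor (x − 5)^2 tells us the largest block for λ = 5 has size 2.
Step 3 — with total size 4, 3 blocks, and largest block 2, the block sizes (in nonincreasing order) are [2, 1, 1].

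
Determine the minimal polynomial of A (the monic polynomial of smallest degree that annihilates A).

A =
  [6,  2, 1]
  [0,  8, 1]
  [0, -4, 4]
x^2 - 12*x + 36

The characteristic polynomial is χ_A(x) = (x - 6)^3, so the eigenvalues are known. The minimal polynomial is
  m_A(x) = Π_λ (x − λ)^{k_λ}
where k_λ is the size of the *largest* Jordan block for λ (equivalently, the smallest k with (A − λI)^k v = 0 for every generalised eigenvector v of λ).

  λ = 6: largest Jordan block has size 2, contributing (x − 6)^2

So m_A(x) = (x - 6)^2 = x^2 - 12*x + 36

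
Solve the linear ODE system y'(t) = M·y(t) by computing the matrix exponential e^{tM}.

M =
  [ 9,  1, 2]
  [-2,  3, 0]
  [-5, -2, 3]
e^{tM} =
  [2*t^2*exp(5*t) + 4*t*exp(5*t) + exp(5*t), -t^2*exp(5*t) + t*exp(5*t), 2*t^2*exp(5*t) + 2*t*exp(5*t)]
  [-2*t^2*exp(5*t) - 2*t*exp(5*t), t^2*exp(5*t) - 2*t*exp(5*t) + exp(5*t), -2*t^2*exp(5*t)]
  [-3*t^2*exp(5*t) - 5*t*exp(5*t), 3*t^2*exp(5*t)/2 - 2*t*exp(5*t), -3*t^2*exp(5*t) - 2*t*exp(5*t) + exp(5*t)]

Strategy: write M = P · J · P⁻¹ where J is a Jordan canonical form, so e^{tM} = P · e^{tJ} · P⁻¹, and e^{tJ} can be computed block-by-block.

M has Jordan form
J =
  [5, 1, 0]
  [0, 5, 1]
  [0, 0, 5]
(up to reordering of blocks).

Per-block formulas:
  For a 3×3 Jordan block J_3(5): exp(t · J_3(5)) = e^(5t)·(I + t·N + (t^2/2)·N^2), where N is the 3×3 nilpotent shift.

After assembling e^{tJ} and conjugating by P, we get:

e^{tM} =
  [2*t^2*exp(5*t) + 4*t*exp(5*t) + exp(5*t), -t^2*exp(5*t) + t*exp(5*t), 2*t^2*exp(5*t) + 2*t*exp(5*t)]
  [-2*t^2*exp(5*t) - 2*t*exp(5*t), t^2*exp(5*t) - 2*t*exp(5*t) + exp(5*t), -2*t^2*exp(5*t)]
  [-3*t^2*exp(5*t) - 5*t*exp(5*t), 3*t^2*exp(5*t)/2 - 2*t*exp(5*t), -3*t^2*exp(5*t) - 2*t*exp(5*t) + exp(5*t)]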